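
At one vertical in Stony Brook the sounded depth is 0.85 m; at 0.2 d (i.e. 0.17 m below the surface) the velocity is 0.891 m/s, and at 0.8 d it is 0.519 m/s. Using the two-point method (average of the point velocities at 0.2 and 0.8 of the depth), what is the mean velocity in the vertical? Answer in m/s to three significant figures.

v̄ = (0.891 + 0.519) / 2 = 0.7050 m/s

0.705 m/s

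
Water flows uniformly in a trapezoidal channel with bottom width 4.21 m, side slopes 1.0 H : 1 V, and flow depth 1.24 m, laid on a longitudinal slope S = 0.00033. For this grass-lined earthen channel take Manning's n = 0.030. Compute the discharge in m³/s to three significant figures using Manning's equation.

A = (b + z·y)·y = (4.21 + 1.0×1.24)×1.24 = 6.758 m²
P = b + 2y√(1+z²) = 4.21 + 2×1.24×√(1+1.0²) = 7.717 m
R = A/P = 6.758/7.717 = 0.8757 m
Q = (1/n)·A·R^(2/3)·S^(1/2) = (1/0.030) × 6.758 × 0.8757^(2/3) × 0.00033^(1/2) = 3.746 m³/s

3.75 m³/s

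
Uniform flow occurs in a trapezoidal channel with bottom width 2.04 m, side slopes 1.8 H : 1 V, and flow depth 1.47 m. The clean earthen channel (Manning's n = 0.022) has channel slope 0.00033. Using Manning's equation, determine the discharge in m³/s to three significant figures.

A = (b + z·y)·y = (2.04 + 1.8×1.47)×1.47 = 6.888 m²
P = b + 2y√(1+z²) = 2.04 + 2×1.47×√(1+1.8²) = 8.094 m
R = A/P = 6.888/8.094 = 0.8511 m
Q = (1/n)·A·R^(2/3)·S^(1/2) = (1/0.022) × 6.888 × 0.8511^(2/3) × 0.00033^(1/2) = 5.108 m³/s

5.11 m³/s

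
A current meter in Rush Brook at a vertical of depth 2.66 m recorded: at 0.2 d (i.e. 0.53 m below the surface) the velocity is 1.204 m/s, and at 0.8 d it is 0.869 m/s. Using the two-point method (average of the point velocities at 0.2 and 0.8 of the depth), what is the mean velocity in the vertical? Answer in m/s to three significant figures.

v̄ = (1.204 + 0.869) / 2 = 1.037 m/s

1.04 m/s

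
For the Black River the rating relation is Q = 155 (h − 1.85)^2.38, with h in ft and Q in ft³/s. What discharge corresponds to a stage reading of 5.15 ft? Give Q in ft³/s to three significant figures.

2660 ft³/s

Q = 155 × (5.15 − 1.85)^2.38 = 155 × 3.3^2.38 = 2657 ft³/s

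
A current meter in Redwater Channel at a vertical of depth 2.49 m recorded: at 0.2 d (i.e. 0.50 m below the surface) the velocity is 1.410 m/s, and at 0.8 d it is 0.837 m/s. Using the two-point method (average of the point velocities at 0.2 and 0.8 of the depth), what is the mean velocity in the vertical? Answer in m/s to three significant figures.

v̄ = (1.410 + 0.837) / 2 = 1.124 m/s

1.12 m/s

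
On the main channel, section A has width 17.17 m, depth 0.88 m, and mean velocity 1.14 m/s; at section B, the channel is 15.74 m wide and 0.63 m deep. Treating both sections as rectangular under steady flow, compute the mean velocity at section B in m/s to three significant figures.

1.74 m/s

Q = A₁V₁ = (17.17×0.88) × 1.14 = 17.22 m³/s
A₂ = 15.74 × 0.63 = 9.916 m²
V₂ = Q/A₂ = 17.22/9.916 = 1.737 m/s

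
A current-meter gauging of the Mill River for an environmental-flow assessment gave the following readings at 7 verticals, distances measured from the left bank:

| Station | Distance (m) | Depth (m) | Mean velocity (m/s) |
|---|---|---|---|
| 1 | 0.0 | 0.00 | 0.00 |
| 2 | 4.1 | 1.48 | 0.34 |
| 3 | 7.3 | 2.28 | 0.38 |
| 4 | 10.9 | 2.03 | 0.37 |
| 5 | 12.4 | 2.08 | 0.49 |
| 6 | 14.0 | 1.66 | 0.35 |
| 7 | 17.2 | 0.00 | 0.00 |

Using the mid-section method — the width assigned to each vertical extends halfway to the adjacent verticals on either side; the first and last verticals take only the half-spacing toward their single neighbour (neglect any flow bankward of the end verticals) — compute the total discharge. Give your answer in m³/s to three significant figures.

9.67 m³/s

w_2 = (7.3 − 0.0)/2 = 3.65 m; q_2 = 0.34 × 1.48 × 3.65 = 1.837 m³/s
w_3 = (10.9 − 4.1)/2 = 3.4 m; q_3 = 0.38 × 2.28 × 3.4 = 2.946 m³/s
w_4 = (12.4 − 7.3)/2 = 2.55 m; q_4 = 0.37 × 2.03 × 2.55 = 1.915 m³/s
w_5 = (14.0 − 10.9)/2 = 1.55 m; q_5 = 0.49 × 2.08 × 1.55 = 1.580 m³/s
w_6 = (17.2 − 12.4)/2 = 2.4 m; q_6 = 0.35 × 1.66 × 2.4 = 1.394 m³/s
Stations 1, 7 contribute zero (depth or velocity is 0).
Q = Σ qᵢ = 9.672 m³/s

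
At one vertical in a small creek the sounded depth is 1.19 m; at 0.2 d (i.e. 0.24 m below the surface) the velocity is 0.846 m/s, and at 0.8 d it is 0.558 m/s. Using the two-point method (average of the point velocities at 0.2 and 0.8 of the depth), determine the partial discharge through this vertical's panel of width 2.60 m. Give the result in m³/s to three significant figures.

v̄ = (0.846 + 0.558) / 2 = 0.7020 m/s
q = v̄ × d × w = 0.7020 × 1.19 × 2.60 = 2.172 m³/s

2.17 m³/s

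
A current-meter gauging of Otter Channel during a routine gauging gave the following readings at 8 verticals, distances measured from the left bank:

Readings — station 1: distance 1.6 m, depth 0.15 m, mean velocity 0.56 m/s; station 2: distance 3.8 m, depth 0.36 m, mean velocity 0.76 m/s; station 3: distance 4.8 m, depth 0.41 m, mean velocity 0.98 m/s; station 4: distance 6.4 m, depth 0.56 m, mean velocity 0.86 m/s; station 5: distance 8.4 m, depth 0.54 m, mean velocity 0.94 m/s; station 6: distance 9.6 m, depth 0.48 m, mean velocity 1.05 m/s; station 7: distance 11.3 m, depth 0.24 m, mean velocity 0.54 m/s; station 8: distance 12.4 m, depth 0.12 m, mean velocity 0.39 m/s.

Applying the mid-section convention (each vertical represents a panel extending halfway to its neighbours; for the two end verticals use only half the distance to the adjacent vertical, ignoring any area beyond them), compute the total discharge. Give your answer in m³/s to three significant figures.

w_1 = (3.8 − 1.6)/2 = 1.1 m; q_1 = 0.56 × 0.15 × 1.1 = 0.09240 m³/s
w_2 = (4.8 − 1.6)/2 = 1.6 m; q_2 = 0.76 × 0.36 × 1.6 = 0.4378 m³/s
w_3 = (6.4 − 3.8)/2 = 1.3 m; q_3 = 0.98 × 0.41 × 1.3 = 0.5223 m³/s
w_4 = (8.4 − 4.8)/2 = 1.8 m; q_4 = 0.86 × 0.56 × 1.8 = 0.8669 m³/s
w_5 = (9.6 − 6.4)/2 = 1.6 m; q_5 = 0.94 × 0.54 × 1.6 = 0.8122 m³/s
w_6 = (11.3 − 8.4)/2 = 1.45 m; q_6 = 1.05 × 0.48 × 1.45 = 0.7308 m³/s
w_7 = (12.4 − 9.6)/2 = 1.4 m; q_7 = 0.54 × 0.24 × 1.4 = 0.1814 m³/s
w_8 = (12.4 − 11.3)/2 = 0.55 m; q_8 = 0.39 × 0.12 × 0.55 = 0.02574 m³/s
Q = Σ qᵢ = 3.670 m³/s

3.67 m³/s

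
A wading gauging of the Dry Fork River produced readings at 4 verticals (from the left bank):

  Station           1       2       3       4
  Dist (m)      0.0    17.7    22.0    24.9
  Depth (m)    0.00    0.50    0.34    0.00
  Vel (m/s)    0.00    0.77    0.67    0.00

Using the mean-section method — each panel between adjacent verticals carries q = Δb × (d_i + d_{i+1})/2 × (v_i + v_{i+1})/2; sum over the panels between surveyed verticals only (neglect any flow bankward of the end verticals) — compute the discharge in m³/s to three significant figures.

Panel 1-2: Δb = 17.7 m, d̄ = (0.00+0.50)/2 = 0.25, v̄ = (0.00+0.77)/2 = 0.385 → q = 17.7×0.25×0.385 = 1.704 m³/s
Panel 2-3: Δb = 4.3 m, d̄ = (0.50+0.34)/2 = 0.42, v̄ = (0.77+0.67)/2 = 0.72 → q = 4.3×0.42×0.72 = 1.300 m³/s
Panel 3-4: Δb = 2.9 m, d̄ = (0.34+0.00)/2 = 0.17, v̄ = (0.67+0.00)/2 = 0.335 → q = 2.9×0.17×0.335 = 0.1652 m³/s
Q = Σ q = 3.169 m³/s

3.17 m³/s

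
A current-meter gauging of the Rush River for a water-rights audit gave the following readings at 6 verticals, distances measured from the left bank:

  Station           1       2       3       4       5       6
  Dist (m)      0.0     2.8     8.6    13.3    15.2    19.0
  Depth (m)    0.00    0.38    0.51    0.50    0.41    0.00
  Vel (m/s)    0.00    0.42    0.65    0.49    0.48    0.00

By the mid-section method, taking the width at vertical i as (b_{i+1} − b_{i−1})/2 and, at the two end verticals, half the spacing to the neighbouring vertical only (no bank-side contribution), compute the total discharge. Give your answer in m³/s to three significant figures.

3.80 m³/s

w_2 = (8.6 − 0.0)/2 = 4.3 m; q_2 = 0.42 × 0.38 × 4.3 = 0.6863 m³/s
w_3 = (13.3 − 2.8)/2 = 5.25 m; q_3 = 0.65 × 0.51 × 5.25 = 1.740 m³/s
w_4 = (15.2 − 8.6)/2 = 3.3 m; q_4 = 0.49 × 0.50 × 3.3 = 0.8085 m³/s
w_5 = (19.0 − 13.3)/2 = 2.85 m; q_5 = 0.48 × 0.41 × 2.85 = 0.5609 m³/s
Stations 1, 6 contribute zero (depth or velocity is 0).
Q = Σ qᵢ = 3.796 m³/s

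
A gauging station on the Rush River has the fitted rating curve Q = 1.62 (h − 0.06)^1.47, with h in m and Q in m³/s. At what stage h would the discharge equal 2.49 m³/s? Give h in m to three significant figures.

1.40 m

h − h₀ = (Q/C)^(1/b) = (2.49/1.62)^(1/1.47) = 1.340 m
h = 0.06 + 1.340 = 1.400 m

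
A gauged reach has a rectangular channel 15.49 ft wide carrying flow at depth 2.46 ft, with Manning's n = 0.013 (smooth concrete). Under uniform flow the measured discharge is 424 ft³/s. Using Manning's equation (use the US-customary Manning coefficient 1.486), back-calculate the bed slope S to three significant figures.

A = b·y = 15.49 × 2.46 = 38.11 ft²
P = b + 2y = 15.49 + 2×2.46 = 20.41 ft
R = A/P = 38.11/20.41 = 1.867 ft
S = (Q·n / (1.486·A·R^(2/3)))² = (424×0.013 / (1.486×38.11×1.516))² = 0.004122

0.00412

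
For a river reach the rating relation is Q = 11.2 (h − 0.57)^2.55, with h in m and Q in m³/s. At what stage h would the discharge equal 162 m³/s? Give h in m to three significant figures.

h − h₀ = (Q/C)^(1/b) = (162/11.2)^(1/2.55) = 2.851 m
h = 0.57 + 2.851 = 3.421 m

3.42 m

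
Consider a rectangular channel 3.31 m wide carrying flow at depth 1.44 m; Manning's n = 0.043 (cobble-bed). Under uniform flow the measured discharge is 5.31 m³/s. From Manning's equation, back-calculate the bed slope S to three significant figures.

0.00325

A = b·y = 3.31 × 1.44 = 4.766 m²
P = b + 2y = 3.31 + 2×1.44 = 6.190 m
R = A/P = 4.766/6.190 = 0.7700 m
S = (Q·n / (1·A·R^(2/3)))² = (5.31×0.043 / (1×4.766×0.8401))² = 0.003251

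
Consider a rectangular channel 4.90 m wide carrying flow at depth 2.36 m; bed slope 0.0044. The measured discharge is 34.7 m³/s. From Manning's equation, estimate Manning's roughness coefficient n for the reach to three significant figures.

A = b·y = 4.90 × 2.36 = 11.56 m²
P = b + 2y = 4.90 + 2×2.36 = 9.620 m
R = A/P = 11.56/9.620 = 1.202 m
n = (1/Q)·A·R^(2/3)·S^(1/2) = (1/34.7) × 11.56 × 1.131 × 0.06633 = 0.02499

0.0250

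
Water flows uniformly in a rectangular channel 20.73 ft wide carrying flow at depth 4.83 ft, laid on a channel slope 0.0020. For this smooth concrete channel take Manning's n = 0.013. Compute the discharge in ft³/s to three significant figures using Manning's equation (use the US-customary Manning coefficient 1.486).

A = b·y = 20.73 × 4.83 = 100.1 ft²
P = b + 2y = 20.73 + 2×4.83 = 30.39 ft
R = A/P = 100.1/30.39 = 3.295 ft
Q = (1.486/n)·A·R^(2/3)·S^(1/2) = (1.486/0.013) × 100.1 × 3.295^(2/3) × 0.0020^(1/2) = 1133 ft³/s

1130 ft³/s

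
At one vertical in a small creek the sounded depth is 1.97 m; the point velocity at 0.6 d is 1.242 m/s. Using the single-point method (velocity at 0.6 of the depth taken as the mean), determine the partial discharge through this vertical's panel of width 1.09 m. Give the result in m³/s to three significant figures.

v̄ = v₀.₆ = 1.242 m/s
q = v̄ × d × w = 1.242 × 1.97 × 1.09 = 2.667 m³/s

2.67 m³/s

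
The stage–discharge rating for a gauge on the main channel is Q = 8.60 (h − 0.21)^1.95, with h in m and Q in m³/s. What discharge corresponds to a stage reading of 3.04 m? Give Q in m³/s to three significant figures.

Q = 8.60 × (3.04 − 0.21)^1.95 = 8.60 × 2.83^1.95 = 65.39 m³/s

65.4 m³/s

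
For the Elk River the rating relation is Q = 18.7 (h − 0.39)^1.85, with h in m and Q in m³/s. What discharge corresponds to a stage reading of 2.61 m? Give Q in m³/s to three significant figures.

Q = 18.7 × (2.61 − 0.39)^1.85 = 18.7 × 2.22^1.85 = 81.77 m³/s

81.8 m³/s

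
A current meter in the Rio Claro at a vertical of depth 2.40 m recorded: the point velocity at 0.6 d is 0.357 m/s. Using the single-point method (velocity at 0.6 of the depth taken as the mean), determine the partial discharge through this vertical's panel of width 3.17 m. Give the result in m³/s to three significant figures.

2.72 m³/s

v̄ = v₀.₆ = 0.357 m/s
q = v̄ × d × w = 0.3570 × 2.40 × 3.17 = 2.716 m³/s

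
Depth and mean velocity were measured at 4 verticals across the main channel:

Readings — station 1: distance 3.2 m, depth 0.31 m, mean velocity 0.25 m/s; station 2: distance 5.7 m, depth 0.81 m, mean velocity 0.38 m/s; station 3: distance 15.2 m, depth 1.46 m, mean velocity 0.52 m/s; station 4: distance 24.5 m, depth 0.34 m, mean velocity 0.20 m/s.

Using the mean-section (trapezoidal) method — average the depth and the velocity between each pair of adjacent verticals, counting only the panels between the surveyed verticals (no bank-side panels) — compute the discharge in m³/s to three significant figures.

Panel 1-2: Δb = 2.5 m, d̄ = (0.31+0.81)/2 = 0.56, v̄ = (0.25+0.38)/2 = 0.315 → q = 2.5×0.56×0.315 = 0.4410 m³/s
Panel 2-3: Δb = 9.5 m, d̄ = (0.81+1.46)/2 = 1.135, v̄ = (0.38+0.52)/2 = 0.45 → q = 9.5×1.135×0.45 = 4.852 m³/s
Panel 3-4: Δb = 9.3 m, d̄ = (1.46+0.34)/2 = 0.9, v̄ = (0.52+0.20)/2 = 0.36 → q = 9.3×0.9×0.36 = 3.013 m³/s
Q = Σ q = 8.306 m³/s

8.31 m³/s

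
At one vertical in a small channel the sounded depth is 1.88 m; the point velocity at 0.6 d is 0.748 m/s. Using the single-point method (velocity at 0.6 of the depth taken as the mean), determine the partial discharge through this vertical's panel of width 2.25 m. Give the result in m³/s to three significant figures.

v̄ = v₀.₆ = 0.748 m/s
q = v̄ × d × w = 0.7480 × 1.88 × 2.25 = 3.164 m³/s

3.16 m³/s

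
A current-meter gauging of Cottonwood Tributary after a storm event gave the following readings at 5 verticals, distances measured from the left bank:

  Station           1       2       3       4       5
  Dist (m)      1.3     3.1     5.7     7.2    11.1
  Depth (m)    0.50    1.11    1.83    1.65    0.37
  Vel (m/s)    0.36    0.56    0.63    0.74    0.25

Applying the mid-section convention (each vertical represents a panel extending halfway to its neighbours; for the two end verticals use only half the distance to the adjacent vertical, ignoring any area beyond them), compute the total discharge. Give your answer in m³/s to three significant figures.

7.37 m³/s

w_1 = (3.1 − 1.3)/2 = 0.9 m; q_1 = 0.36 × 0.50 × 0.9 = 0.1620 m³/s
w_2 = (5.7 − 1.3)/2 = 2.2 m; q_2 = 0.56 × 1.11 × 2.2 = 1.368 m³/s
w_3 = (7.2 − 3.1)/2 = 2.05 m; q_3 = 0.63 × 1.83 × 2.05 = 2.363 m³/s
w_4 = (11.1 − 5.7)/2 = 2.7 m; q_4 = 0.74 × 1.65 × 2.7 = 3.297 m³/s
w_5 = (11.1 − 7.2)/2 = 1.95 m; q_5 = 0.25 × 0.37 × 1.95 = 0.1804 m³/s
Q = Σ qᵢ = 7.370 m³/s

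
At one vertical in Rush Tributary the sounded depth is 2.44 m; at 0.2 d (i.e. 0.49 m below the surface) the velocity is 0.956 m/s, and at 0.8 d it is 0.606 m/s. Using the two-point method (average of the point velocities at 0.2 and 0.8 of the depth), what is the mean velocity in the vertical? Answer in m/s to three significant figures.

0.781 m/s

v̄ = (0.956 + 0.606) / 2 = 0.7810 m/s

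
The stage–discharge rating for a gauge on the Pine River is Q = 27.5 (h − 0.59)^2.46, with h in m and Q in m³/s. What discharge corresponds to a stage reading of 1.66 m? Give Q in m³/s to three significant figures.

Q = 27.5 × (1.66 − 0.59)^2.46 = 27.5 × 1.07^2.46 = 32.48 m³/s

32.5 m³/s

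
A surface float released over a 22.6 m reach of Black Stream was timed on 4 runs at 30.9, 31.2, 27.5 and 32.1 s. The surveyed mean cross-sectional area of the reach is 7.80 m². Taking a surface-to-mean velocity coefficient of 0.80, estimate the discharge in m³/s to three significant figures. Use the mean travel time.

t̄ = (30.9 + 31.2 + 27.5 + 32.1) / 4 = 30.425 s
v_surface = L / t̄ = 22.6 / 30.425 = 0.7428 m/s
v_mean = 0.80 × 0.7428 = 0.5942 m/s
Q = A × v_mean = 7.80 × 0.5942 = 4.635 m³/s

4.64 m³/s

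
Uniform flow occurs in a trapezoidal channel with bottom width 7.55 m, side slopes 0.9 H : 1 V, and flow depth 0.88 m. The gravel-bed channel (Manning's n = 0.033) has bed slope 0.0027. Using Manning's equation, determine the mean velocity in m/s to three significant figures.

1.29 m/s

A = (b + z·y)·y = (7.55 + 0.9×0.88)×0.88 = 7.341 m²
P = b + 2y√(1+z²) = 7.55 + 2×0.88×√(1+0.9²) = 9.918 m
R = A/P = 7.341/9.918 = 0.7402 m
Q = (1/n)·A·R^(2/3)·S^(1/2) = (1/0.033) × 7.341 × 0.7402^(2/3) × 0.0027^(1/2) = 9.458 m³/s
V = Q/A = 9.458/7.341 = 1.288 m/s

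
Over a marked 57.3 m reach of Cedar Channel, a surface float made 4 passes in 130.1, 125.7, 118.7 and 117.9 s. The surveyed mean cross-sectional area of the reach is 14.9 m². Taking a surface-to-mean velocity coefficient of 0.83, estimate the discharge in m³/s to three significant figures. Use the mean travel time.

t̄ = (130.1 + 125.7 + 118.7 + 117.9) / 4 = 123.1 s
v_surface = L / t̄ = 57.3 / 123.1 = 0.4655 m/s
v_mean = 0.83 × 0.4655 = 0.3863 m/s
Q = A × v_mean = 14.9 × 0.3863 = 5.757 m³/s

5.76 m³/s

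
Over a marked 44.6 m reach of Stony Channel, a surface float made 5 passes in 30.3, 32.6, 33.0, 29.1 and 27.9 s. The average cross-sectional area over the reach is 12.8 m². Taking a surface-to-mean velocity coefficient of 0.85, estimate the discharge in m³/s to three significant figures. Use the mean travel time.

t̄ = (30.3 + 32.6 + 33.0 + 29.1 + 27.9) / 5 = 30.58 s
v_surface = L / t̄ = 44.6 / 30.58 = 1.458 m/s
v_mean = 0.85 × 1.458 = 1.240 m/s
Q = A × v_mean = 12.8 × 1.240 = 15.87 m³/s

15.9 m³/s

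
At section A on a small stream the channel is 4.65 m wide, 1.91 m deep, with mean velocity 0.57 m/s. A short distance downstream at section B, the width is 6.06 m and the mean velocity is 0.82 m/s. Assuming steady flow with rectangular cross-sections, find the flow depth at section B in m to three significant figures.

1.02 m

Q = A₁V₁ = (4.65×1.91) × 0.57 = 5.062 m³/s
d₂ = Q/(b₂ V₂) = 5.062/(6.06×0.82) = 1.019 m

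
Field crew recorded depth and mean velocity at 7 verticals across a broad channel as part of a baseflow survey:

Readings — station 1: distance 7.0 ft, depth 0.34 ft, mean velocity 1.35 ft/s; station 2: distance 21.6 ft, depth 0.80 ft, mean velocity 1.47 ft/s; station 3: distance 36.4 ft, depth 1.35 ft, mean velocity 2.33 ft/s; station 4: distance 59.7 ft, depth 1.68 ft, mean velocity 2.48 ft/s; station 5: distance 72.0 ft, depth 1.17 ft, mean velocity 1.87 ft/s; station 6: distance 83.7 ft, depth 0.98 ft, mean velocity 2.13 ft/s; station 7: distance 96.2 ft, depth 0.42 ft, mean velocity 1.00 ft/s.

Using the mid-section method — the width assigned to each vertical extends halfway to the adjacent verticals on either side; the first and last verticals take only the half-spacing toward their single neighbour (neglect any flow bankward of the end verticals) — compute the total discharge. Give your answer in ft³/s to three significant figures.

w_1 = (21.6 − 7.0)/2 = 7.3 ft; q_1 = 1.35 × 0.34 × 7.3 = 3.351 ft³/s
w_2 = (36.4 − 7.0)/2 = 14.7 ft; q_2 = 1.47 × 0.80 × 14.7 = 17.29 ft³/s
w_3 = (59.7 − 21.6)/2 = 19.05 ft; q_3 = 2.33 × 1.35 × 19.05 = 59.92 ft³/s
w_4 = (72.0 − 36.4)/2 = 17.8 ft; q_4 = 2.48 × 1.68 × 17.8 = 74.16 ft³/s
w_5 = (83.7 − 59.7)/2 = 12 ft; q_5 = 1.87 × 1.17 × 12 = 26.25 ft³/s
w_6 = (96.2 − 72.0)/2 = 12.1 ft; q_6 = 2.13 × 0.98 × 12.1 = 25.26 ft³/s
w_7 = (96.2 − 83.7)/2 = 6.25 ft; q_7 = 1.00 × 0.42 × 6.25 = 2.625 ft³/s
Q = Σ qᵢ = 208.9 ft³/s

209 ft³/s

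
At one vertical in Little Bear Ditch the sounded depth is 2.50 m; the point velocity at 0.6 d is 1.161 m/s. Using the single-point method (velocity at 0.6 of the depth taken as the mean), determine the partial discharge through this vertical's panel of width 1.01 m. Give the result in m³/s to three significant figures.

2.93 m³/s

v̄ = v₀.₆ = 1.161 m/s
q = v̄ × d × w = 1.161 × 2.50 × 1.01 = 2.932 m³/s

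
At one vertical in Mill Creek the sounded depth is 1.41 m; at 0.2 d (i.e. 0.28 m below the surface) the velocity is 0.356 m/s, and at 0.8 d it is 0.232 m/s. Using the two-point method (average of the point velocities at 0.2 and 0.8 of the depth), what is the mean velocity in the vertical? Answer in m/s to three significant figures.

v̄ = (0.356 + 0.232) / 2 = 0.2940 m/s

0.294 m/s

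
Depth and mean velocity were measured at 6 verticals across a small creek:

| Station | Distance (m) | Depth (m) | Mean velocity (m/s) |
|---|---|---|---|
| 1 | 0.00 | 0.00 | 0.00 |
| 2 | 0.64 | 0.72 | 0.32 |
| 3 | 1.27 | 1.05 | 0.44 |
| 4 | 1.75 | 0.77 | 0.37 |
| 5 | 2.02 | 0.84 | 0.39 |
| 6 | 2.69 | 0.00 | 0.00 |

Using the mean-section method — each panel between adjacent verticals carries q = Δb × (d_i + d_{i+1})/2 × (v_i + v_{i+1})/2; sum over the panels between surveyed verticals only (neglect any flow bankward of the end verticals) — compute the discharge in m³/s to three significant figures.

Panel 1-2: Δb = 0.64 m, d̄ = (0.00+0.72)/2 = 0.36, v̄ = (0.00+0.32)/2 = 0.16 → q = 0.64×0.36×0.16 = 0.03686 m³/s
Panel 2-3: Δb = 0.63 m, d̄ = (0.72+1.05)/2 = 0.885, v̄ = (0.32+0.44)/2 = 0.38 → q = 0.63×0.885×0.38 = 0.2119 m³/s
Panel 3-4: Δb = 0.48 m, d̄ = (1.05+0.77)/2 = 0.91, v̄ = (0.44+0.37)/2 = 0.405 → q = 0.48×0.91×0.405 = 0.1769 m³/s
Panel 4-5: Δb = 0.27 m, d̄ = (0.77+0.84)/2 = 0.805, v̄ = (0.37+0.39)/2 = 0.38 → q = 0.27×0.805×0.38 = 0.08259 m³/s
Panel 5-6: Δb = 0.67 m, d̄ = (0.84+0.00)/2 = 0.42, v̄ = (0.39+0.00)/2 = 0.195 → q = 0.67×0.42×0.195 = 0.05487 m³/s
Q = Σ q = 0.5631 m³/s

0.563 m³/s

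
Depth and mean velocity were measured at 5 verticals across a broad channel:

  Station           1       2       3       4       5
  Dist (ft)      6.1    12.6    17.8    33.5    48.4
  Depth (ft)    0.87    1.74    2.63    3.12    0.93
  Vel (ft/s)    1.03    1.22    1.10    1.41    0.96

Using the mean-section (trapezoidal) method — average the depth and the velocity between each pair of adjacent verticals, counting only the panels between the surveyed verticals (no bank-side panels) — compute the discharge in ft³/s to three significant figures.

Panel 1-2: Δb = 6.5 ft, d̄ = (0.87+1.74)/2 = 1.305, v̄ = (1.03+1.22)/2 = 1.125 → q = 6.5×1.305×1.125 = 9.543 ft³/s
Panel 2-3: Δb = 5.2 ft, d̄ = (1.74+2.63)/2 = 2.185, v̄ = (1.22+1.10)/2 = 1.16 → q = 5.2×2.185×1.16 = 13.18 ft³/s
Panel 3-4: Δb = 15.7 ft, d̄ = (2.63+3.12)/2 = 2.875, v̄ = (1.10+1.41)/2 = 1.255 → q = 15.7×2.875×1.255 = 56.65 ft³/s
Panel 4-5: Δb = 14.9 ft, d̄ = (3.12+0.93)/2 = 2.025, v̄ = (1.41+0.96)/2 = 1.185 → q = 14.9×2.025×1.185 = 35.75 ft³/s
Q = Σ q = 115.1 ft³/s

115 ft³/s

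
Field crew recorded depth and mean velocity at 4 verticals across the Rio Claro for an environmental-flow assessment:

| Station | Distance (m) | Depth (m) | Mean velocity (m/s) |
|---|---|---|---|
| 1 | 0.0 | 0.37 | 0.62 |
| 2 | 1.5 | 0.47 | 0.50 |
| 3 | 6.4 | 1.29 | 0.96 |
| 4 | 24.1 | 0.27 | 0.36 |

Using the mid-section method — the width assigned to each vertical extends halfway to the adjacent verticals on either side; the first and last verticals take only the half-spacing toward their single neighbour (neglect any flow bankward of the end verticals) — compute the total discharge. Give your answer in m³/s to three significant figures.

15.8 m³/s

w_1 = (1.5 − 0.0)/2 = 0.75 m; q_1 = 0.62 × 0.37 × 0.75 = 0.1721 m³/s
w_2 = (6.4 − 0.0)/2 = 3.2 m; q_2 = 0.50 × 0.47 × 3.2 = 0.7520 m³/s
w_3 = (24.1 − 1.5)/2 = 11.3 m; q_3 = 0.96 × 1.29 × 11.3 = 13.99 m³/s
w_4 = (24.1 − 6.4)/2 = 8.85 m; q_4 = 0.36 × 0.27 × 8.85 = 0.8602 m³/s
Q = Σ qᵢ = 15.78 m³/s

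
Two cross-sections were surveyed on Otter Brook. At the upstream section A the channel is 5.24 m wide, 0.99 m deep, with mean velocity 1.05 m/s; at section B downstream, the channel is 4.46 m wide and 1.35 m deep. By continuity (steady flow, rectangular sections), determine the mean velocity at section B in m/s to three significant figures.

Q = A₁V₁ = (5.24×0.99) × 1.05 = 5.447 m³/s
A₂ = 4.46 × 1.35 = 6.021 m²
V₂ = Q/A₂ = 5.447/6.021 = 0.9047 m/s

0.905 m/s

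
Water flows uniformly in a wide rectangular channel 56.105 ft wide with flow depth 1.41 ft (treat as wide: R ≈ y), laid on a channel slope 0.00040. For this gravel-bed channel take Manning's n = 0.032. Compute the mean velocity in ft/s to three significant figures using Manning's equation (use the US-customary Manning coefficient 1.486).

A = b·y = 56.105 × 1.41 = 79.11 ft²
Wide channel: R ≈ y = 1.41 ft
Q = (1.486/n)·A·R^(2/3)·S^(1/2) = (1.486/0.032) × 79.11 × 1.410^(2/3) × 0.00040^(1/2) = 92.38 ft³/s
V = Q/A = 92.38/79.11 = 1.168 ft/s

1.17 ft/s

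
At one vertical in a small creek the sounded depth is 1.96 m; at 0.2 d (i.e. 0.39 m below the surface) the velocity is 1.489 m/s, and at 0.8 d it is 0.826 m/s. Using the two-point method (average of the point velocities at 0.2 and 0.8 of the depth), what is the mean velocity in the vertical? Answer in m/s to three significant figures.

1.16 m/s

v̄ = (1.489 + 0.826) / 2 = 1.158 m/s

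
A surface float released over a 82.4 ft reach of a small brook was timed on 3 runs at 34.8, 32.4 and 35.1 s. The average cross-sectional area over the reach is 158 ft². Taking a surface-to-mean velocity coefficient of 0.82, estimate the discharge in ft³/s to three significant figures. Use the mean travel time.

313 ft³/s

t̄ = (34.8 + 32.4 + 35.1) / 3 = 34.1 s
v_surface = L / t̄ = 82.4 / 34.1 = 2.416 ft/s
v_mean = 0.82 × 2.416 = 1.981 ft/s
Q = A × v_mean = 158 × 1.981 = 313.1 ft³/s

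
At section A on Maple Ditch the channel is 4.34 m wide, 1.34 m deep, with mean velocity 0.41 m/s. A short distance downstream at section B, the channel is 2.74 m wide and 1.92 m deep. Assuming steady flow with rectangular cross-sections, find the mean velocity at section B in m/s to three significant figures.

0.453 m/s

Q = A₁V₁ = (4.34×1.34) × 0.41 = 2.384 m³/s
A₂ = 2.74 × 1.92 = 5.261 m²
V₂ = Q/A₂ = 2.384/5.261 = 0.4532 m/s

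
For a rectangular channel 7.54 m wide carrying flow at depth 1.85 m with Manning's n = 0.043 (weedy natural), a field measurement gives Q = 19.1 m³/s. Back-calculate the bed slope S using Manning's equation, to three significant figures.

A = b·y = 7.54 × 1.85 = 13.95 m²
P = b + 2y = 7.54 + 2×1.85 = 11.24 m
R = A/P = 13.95/11.24 = 1.241 m
S = (Q·n / (1·A·R^(2/3)))² = (19.1×0.043 / (1×13.95×1.155))² = 0.002599

0.00260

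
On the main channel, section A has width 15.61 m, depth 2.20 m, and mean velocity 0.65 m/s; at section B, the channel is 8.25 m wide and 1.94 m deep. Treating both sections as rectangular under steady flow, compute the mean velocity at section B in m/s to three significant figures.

Q = A₁V₁ = (15.61×2.20) × 0.65 = 22.32 m³/s
A₂ = 8.25 × 1.94 = 16.01 m²
V₂ = Q/A₂ = 22.32/16.01 = 1.395 m/s

1.39 m/s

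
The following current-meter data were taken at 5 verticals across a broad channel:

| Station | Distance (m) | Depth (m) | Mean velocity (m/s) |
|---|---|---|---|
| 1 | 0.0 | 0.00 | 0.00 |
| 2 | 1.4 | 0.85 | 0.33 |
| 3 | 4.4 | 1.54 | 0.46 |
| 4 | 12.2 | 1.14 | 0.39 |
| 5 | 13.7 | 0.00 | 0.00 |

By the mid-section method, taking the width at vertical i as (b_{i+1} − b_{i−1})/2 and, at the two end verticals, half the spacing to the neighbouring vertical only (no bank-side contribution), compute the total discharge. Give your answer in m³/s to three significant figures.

w_2 = (4.4 − 0.0)/2 = 2.2 m; q_2 = 0.33 × 0.85 × 2.2 = 0.6171 m³/s
w_3 = (12.2 − 1.4)/2 = 5.4 m; q_3 = 0.46 × 1.54 × 5.4 = 3.825 m³/s
w_4 = (13.7 − 4.4)/2 = 4.65 m; q_4 = 0.39 × 1.14 × 4.65 = 2.067 m³/s
Stations 1, 5 contribute zero (depth or velocity is 0).
Q = Σ qᵢ = 6.510 m³/s

6.51 m³/s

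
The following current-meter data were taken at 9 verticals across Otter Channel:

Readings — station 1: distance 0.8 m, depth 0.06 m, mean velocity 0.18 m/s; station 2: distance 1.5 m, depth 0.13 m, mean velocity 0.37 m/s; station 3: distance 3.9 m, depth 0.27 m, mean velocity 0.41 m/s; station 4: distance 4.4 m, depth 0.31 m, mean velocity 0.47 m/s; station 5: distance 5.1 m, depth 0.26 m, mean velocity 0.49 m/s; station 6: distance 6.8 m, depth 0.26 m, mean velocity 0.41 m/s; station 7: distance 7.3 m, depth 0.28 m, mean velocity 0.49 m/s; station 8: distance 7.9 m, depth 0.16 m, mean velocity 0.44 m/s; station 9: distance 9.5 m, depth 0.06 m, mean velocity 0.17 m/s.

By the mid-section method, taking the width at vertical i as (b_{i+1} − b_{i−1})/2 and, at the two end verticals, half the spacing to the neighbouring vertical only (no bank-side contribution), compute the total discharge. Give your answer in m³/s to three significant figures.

0.757 m³/s

w_1 = (1.5 − 0.8)/2 = 0.35 m; q_1 = 0.18 × 0.06 × 0.35 = 0.003780 m³/s
w_2 = (3.9 − 0.8)/2 = 1.55 m; q_2 = 0.37 × 0.13 × 1.55 = 0.07456 m³/s
w_3 = (4.4 − 1.5)/2 = 1.45 m; q_3 = 0.41 × 0.27 × 1.45 = 0.1605 m³/s
w_4 = (5.1 − 3.9)/2 = 0.6 m; q_4 = 0.47 × 0.31 × 0.6 = 0.08742 m³/s
w_5 = (6.8 − 4.4)/2 = 1.2 m; q_5 = 0.49 × 0.26 × 1.2 = 0.1529 m³/s
w_6 = (7.3 − 5.1)/2 = 1.1 m; q_6 = 0.41 × 0.26 × 1.1 = 0.1173 m³/s
w_7 = (7.9 − 6.8)/2 = 0.55 m; q_7 = 0.49 × 0.28 × 0.55 = 0.07546 m³/s
w_8 = (9.5 − 7.3)/2 = 1.1 m; q_8 = 0.44 × 0.16 × 1.1 = 0.07744 m³/s
w_9 = (9.5 − 7.9)/2 = 0.8 m; q_9 = 0.17 × 0.06 × 0.8 = 0.008160 m³/s
Q = Σ qᵢ = 0.7575 m³/s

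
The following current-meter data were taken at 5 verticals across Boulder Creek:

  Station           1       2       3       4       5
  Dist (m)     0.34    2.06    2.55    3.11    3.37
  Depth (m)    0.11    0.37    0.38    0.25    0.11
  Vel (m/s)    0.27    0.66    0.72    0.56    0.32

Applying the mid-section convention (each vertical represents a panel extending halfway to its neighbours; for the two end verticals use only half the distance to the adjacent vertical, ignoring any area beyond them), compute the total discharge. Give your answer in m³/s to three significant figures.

0.501 m³/s

w_1 = (2.06 − 0.34)/2 = 0.86 m; q_1 = 0.27 × 0.11 × 0.86 = 0.02554 m³/s
w_2 = (2.55 − 0.34)/2 = 1.105 m; q_2 = 0.66 × 0.37 × 1.105 = 0.2698 m³/s
w_3 = (3.11 − 2.06)/2 = 0.525 m; q_3 = 0.72 × 0.38 × 0.525 = 0.1436 m³/s
w_4 = (3.37 − 2.55)/2 = 0.41 m; q_4 = 0.56 × 0.25 × 0.41 = 0.05740 m³/s
w_5 = (3.37 − 3.11)/2 = 0.13 m; q_5 = 0.32 × 0.11 × 0.13 = 0.004576 m³/s
Q = Σ qᵢ = 0.5010 m³/s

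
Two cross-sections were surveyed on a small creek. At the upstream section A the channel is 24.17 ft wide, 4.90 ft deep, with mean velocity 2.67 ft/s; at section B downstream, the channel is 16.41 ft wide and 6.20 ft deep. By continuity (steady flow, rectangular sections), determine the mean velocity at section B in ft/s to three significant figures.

3.11 ft/s

Q = A₁V₁ = (24.17×4.90) × 2.67 = 316.2 ft³/s
A₂ = 16.41 × 6.20 = 101.7 ft²
V₂ = Q/A₂ = 316.2/101.7 = 3.108 ft/s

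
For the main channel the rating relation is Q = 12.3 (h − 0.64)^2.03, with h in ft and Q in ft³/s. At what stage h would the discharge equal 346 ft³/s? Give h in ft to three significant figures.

5.81 ft

h − h₀ = (Q/C)^(1/b) = (346/12.3)^(1/2.03) = 5.175 ft
h = 0.64 + 5.175 = 5.815 ft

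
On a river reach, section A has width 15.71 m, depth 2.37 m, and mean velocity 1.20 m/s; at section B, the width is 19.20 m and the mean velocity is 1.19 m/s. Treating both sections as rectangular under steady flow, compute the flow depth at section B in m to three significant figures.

1.96 m

Q = A₁V₁ = (15.71×2.37) × 1.20 = 44.68 m³/s
d₂ = Q/(b₂ V₂) = 44.68/(19.20×1.19) = 1.955 m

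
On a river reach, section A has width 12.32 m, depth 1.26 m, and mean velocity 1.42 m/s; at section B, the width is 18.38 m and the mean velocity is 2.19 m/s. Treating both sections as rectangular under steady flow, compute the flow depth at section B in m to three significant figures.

Q = A₁V₁ = (12.32×1.26) × 1.42 = 22.04 m³/s
d₂ = Q/(b₂ V₂) = 22.04/(18.38×2.19) = 0.5476 m

0.548 m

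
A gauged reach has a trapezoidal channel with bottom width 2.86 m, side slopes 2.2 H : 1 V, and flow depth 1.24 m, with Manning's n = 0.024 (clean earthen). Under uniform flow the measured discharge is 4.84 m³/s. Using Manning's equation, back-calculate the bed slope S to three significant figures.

0.000390

A = (b + z·y)·y = (2.86 + 2.2×1.24)×1.24 = 6.929 m²
P = b + 2y√(1+z²) = 2.86 + 2×1.24×√(1+2.2²) = 8.853 m
R = A/P = 6.929/8.853 = 0.7827 m
S = (Q·n / (1·A·R^(2/3)))² = (4.84×0.024 / (1×6.929×0.8493))² = 0.0003896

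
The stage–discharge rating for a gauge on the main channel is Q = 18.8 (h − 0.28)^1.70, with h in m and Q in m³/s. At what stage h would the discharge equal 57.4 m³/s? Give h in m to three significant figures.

2.21 m

h − h₀ = (Q/C)^(1/b) = (57.4/18.8)^(1/1.70) = 1.928 m
h = 0.28 + 1.928 = 2.208 m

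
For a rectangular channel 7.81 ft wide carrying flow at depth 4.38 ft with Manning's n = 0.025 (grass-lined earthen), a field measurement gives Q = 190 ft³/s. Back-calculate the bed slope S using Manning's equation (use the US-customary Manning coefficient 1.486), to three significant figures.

0.00332

A = b·y = 7.81 × 4.38 = 34.21 ft²
P = b + 2y = 7.81 + 2×4.38 = 16.57 ft
R = A/P = 34.21/16.57 = 2.064 ft
S = (Q·n / (1.486·A·R^(2/3)))² = (190×0.025 / (1.486×34.21×1.621))² = 0.003322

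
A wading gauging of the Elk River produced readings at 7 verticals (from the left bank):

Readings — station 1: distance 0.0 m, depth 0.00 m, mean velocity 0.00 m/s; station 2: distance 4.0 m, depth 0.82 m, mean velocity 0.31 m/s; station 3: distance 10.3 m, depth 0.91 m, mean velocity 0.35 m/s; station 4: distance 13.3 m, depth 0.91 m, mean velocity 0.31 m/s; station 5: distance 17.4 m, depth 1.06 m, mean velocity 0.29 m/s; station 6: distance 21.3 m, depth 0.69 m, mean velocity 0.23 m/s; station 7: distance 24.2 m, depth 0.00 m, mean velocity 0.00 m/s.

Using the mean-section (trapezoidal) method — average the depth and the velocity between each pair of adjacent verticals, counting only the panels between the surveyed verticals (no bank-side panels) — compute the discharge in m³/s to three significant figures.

5.17 m³/s

Panel 1-2: Δb = 4 m, d̄ = (0.00+0.82)/2 = 0.41, v̄ = (0.00+0.31)/2 = 0.155 → q = 4×0.41×0.155 = 0.2542 m³/s
Panel 2-3: Δb = 6.3 m, d̄ = (0.82+0.91)/2 = 0.865, v̄ = (0.31+0.35)/2 = 0.33 → q = 6.3×0.865×0.33 = 1.798 m³/s
Panel 3-4: Δb = 3 m, d̄ = (0.91+0.91)/2 = 0.91, v̄ = (0.35+0.31)/2 = 0.33 → q = 3×0.91×0.33 = 0.9009 m³/s
Panel 4-5: Δb = 4.1 m, d̄ = (0.91+1.06)/2 = 0.985, v̄ = (0.31+0.29)/2 = 0.3 → q = 4.1×0.985×0.3 = 1.212 m³/s
Panel 5-6: Δb = 3.9 m, d̄ = (1.06+0.69)/2 = 0.875, v̄ = (0.29+0.23)/2 = 0.26 → q = 3.9×0.875×0.26 = 0.8873 m³/s
Panel 6-7: Δb = 2.9 m, d̄ = (0.69+0.00)/2 = 0.345, v̄ = (0.23+0.00)/2 = 0.115 → q = 2.9×0.345×0.115 = 0.1151 m³/s
Q = Σ q = 5.167 m³/s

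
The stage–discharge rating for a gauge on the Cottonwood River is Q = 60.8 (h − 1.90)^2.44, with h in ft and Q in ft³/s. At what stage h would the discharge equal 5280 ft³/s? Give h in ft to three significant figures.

8.13 ft

h − h₀ = (Q/C)^(1/b) = (5280/60.8)^(1/2.44) = 6.231 ft
h = 1.90 + 6.231 = 8.131 ft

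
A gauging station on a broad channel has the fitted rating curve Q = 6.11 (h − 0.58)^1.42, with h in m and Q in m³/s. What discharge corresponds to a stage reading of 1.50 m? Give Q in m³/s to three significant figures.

Q = 6.11 × (1.50 − 0.58)^1.42 = 6.11 × 0.92^1.42 = 5.428 m³/s

5.43 m³/s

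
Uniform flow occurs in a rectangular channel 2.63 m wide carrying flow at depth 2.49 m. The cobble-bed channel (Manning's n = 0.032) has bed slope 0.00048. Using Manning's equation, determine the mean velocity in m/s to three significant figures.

A = b·y = 2.63 × 2.49 = 6.549 m²
P = b + 2y = 2.63 + 2×2.49 = 7.610 m
R = A/P = 6.549/7.610 = 0.8605 m
Q = (1/n)·A·R^(2/3)·S^(1/2) = (1/0.032) × 6.549 × 0.8605^(2/3) × 0.00048^(1/2) = 4.056 m³/s
V = Q/A = 4.056/6.549 = 0.6194 m/s

0.619 m/s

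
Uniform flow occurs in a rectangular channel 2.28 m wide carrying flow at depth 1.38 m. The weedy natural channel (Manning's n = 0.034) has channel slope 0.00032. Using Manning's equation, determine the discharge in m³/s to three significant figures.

A = b·y = 2.28 × 1.38 = 3.146 m²
P = b + 2y = 2.28 + 2×1.38 = 5.040 m
R = A/P = 3.146/5.040 = 0.6243 m
Q = (1/n)·A·R^(2/3)·S^(1/2) = (1/0.034) × 3.146 × 0.6243^(2/3) × 0.00032^(1/2) = 1.209 m³/s

1.21 m³/s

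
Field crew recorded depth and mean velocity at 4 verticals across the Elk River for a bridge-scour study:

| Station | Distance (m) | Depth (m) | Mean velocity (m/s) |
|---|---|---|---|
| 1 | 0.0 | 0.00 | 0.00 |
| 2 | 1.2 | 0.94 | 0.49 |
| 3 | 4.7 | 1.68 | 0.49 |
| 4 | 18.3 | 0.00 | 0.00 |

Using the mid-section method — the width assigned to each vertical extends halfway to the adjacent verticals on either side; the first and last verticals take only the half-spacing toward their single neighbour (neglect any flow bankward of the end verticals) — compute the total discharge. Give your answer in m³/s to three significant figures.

8.12 m³/s

w_2 = (4.7 − 0.0)/2 = 2.35 m; q_2 = 0.49 × 0.94 × 2.35 = 1.082 m³/s
w_3 = (18.3 − 1.2)/2 = 8.55 m; q_3 = 0.49 × 1.68 × 8.55 = 7.038 m³/s
Stations 1, 4 contribute zero (depth or velocity is 0).
Q = Σ qᵢ = 8.121 m³/s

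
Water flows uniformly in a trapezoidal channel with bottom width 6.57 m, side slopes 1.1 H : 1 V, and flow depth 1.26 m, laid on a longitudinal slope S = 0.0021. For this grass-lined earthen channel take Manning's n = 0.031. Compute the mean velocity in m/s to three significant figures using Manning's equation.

1.45 m/s

A = (b + z·y)·y = (6.57 + 1.1×1.26)×1.26 = 10.02 m²
P = b + 2y√(1+z²) = 6.57 + 2×1.26×√(1+1.1²) = 10.32 m
R = A/P = 10.02/10.32 = 0.9717 m
Q = (1/n)·A·R^(2/3)·S^(1/2) = (1/0.031) × 10.02 × 0.9717^(2/3) × 0.0021^(1/2) = 14.54 m³/s
V = Q/A = 14.54/10.02 = 1.450 m/s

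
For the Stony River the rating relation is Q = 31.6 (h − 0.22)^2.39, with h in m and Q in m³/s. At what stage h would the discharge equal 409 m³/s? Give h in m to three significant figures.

3.14 m

h − h₀ = (Q/C)^(1/b) = (409/31.6)^(1/2.39) = 2.919 m
h = 0.22 + 2.919 = 3.139 m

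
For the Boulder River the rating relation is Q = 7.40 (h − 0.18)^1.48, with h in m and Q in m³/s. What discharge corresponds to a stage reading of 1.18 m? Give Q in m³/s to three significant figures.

Q = 7.40 × (1.18 − 0.18)^1.48 = 7.40 × 1^1.48 = 7.400 m³/s

7.40 m³/s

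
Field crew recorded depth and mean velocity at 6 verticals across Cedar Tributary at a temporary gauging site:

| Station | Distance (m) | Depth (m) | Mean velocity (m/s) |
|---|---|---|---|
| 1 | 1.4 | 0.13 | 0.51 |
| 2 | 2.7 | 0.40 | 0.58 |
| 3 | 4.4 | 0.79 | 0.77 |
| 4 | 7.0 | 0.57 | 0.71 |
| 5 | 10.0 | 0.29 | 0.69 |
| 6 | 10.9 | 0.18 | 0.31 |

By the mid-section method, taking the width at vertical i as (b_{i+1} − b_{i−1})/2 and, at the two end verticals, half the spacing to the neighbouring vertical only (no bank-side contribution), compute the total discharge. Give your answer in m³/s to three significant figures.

3.25 m³/s

w_1 = (2.7 − 1.4)/2 = 0.65 m; q_1 = 0.51 × 0.13 × 0.65 = 0.04310 m³/s
w_2 = (4.4 − 1.4)/2 = 1.5 m; q_2 = 0.58 × 0.40 × 1.5 = 0.3480 m³/s
w_3 = (7.0 − 2.7)/2 = 2.15 m; q_3 = 0.77 × 0.79 × 2.15 = 1.308 m³/s
w_4 = (10.0 − 4.4)/2 = 2.8 m; q_4 = 0.71 × 0.57 × 2.8 = 1.133 m³/s
w_5 = (10.9 − 7.0)/2 = 1.95 m; q_5 = 0.69 × 0.29 × 1.95 = 0.3902 m³/s
w_6 = (10.9 − 10.0)/2 = 0.45 m; q_6 = 0.31 × 0.18 × 0.45 = 0.02511 m³/s
Q = Σ qᵢ = 3.247 m³/s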